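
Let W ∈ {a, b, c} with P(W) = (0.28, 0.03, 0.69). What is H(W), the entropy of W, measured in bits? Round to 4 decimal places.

H(W) = −Σ p·log₂ p.
  −(0.28)·log₂(0.28) = 0.51422
  −(0.03)·log₂(0.03) = 0.15177
  −(0.69)·log₂(0.69) = 0.36938
Sum: 0.51422 + 0.15177 + 0.36938 = 1.0354 bits.

1.0354 bits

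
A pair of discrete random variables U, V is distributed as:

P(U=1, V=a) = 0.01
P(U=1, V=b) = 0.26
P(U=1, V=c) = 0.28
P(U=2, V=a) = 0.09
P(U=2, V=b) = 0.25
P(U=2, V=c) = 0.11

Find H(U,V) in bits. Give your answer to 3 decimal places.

H(U,V) = −Σ p(x,y)·log₂ p(x,y) over all 6 cells.
  cell (1,a): −0.01·log₂0.01 = 0.0664
  cell (1,b): −0.26·log₂0.26 = 0.5053
  cell (1,c): −0.28·log₂0.28 = 0.5142
  cell (2,a): −0.09·log₂0.09 = 0.3127
  cell (2,b): −0.25·log₂0.25 = 0.5000
  cell (2,c): −0.11·log₂0.11 = 0.3503
Sum = 2.249 bits.

2.249 bits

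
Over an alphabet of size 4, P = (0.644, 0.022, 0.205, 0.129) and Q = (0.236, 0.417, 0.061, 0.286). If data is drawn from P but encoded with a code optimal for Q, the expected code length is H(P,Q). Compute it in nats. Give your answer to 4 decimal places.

H(P,Q) = −Σ p·ln q.
  −0.644·ln(0.236) = 0.92989
  −0.022·ln(0.417) = 0.01924
  −0.205·ln(0.061) = 0.57336
  −0.129·ln(0.286) = 0.16148
H(P,Q) = 1.6840 nats.

1.6840 nats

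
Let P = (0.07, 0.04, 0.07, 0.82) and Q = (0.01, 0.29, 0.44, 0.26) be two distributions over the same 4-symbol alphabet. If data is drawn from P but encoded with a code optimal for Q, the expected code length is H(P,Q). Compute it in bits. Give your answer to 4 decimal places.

2.2130 bits

H(P,Q) = −Σ p·log₂ q.
  −0.07·log₂(0.01) = 0.46507
  −0.04·log₂(0.29) = 0.07144
  −0.07·log₂(0.44) = 0.08291
  −0.82·log₂(0.26) = 1.59360
H(P,Q) = 2.2130 bits.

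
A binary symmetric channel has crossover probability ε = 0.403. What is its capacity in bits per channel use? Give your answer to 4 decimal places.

0.0273 bits

Binary symmetric channel: C = 1 − h₂(ε) where h₂ is the binary entropy function.
h₂(0.403) = −0.403·log₂0.403 − 0.597·log₂0.597 = 0.9727.
C = 1 − 0.9727 = 0.0273 bits per channel use.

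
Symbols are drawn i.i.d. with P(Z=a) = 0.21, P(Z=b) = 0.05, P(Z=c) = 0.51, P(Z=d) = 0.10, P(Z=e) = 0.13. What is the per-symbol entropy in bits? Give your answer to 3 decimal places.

1.899 bits

H(Z) = −Σ p·log₂ p.
  −(0.21)·log₂(0.21) = 0.4728
  −(0.05)·log₂(0.05) = 0.2161
  −(0.51)·log₂(0.51) = 0.4954
  −(0.10)·log₂(0.10) = 0.3322
  −(0.13)·log₂(0.13) = 0.3826
Sum: 0.4728 + 0.2161 + 0.4954 + 0.3322 + 0.3826 = 1.899 bits.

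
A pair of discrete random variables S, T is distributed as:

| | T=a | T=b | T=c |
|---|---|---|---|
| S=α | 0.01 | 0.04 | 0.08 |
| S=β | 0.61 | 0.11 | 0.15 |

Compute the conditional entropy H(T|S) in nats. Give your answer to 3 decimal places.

Marginals: p(S) = (0.1300, 0.8700), p(T) = (0.6200, 0.1500, 0.2300).
H(T|S) = Σ p(S) · H(T|S=·).
  S=α: p=0.1300, H(T|S=α) = 0.8587
  S=β: p=0.8700, H(T|S=β) = 0.8135
Weighted sum = 0.819 nats.

0.819 nats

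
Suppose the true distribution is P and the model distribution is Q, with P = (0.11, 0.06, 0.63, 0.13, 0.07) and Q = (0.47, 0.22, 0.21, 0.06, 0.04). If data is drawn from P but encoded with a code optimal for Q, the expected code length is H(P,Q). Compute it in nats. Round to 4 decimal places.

H(P,Q) = −Σ p·ln q.
  −0.11·ln(0.47) = 0.08305
  −0.06·ln(0.22) = 0.09085
  −0.63·ln(0.21) = 0.98321
  −0.13·ln(0.06) = 0.36574
  −0.07·ln(0.04) = 0.22532
H(P,Q) = 1.7482 nats.

1.7482 nats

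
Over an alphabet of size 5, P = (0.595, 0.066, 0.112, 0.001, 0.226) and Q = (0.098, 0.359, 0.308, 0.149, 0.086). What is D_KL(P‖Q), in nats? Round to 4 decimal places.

D(P‖Q) = Σ p·ln(p/q).
  0.595·ln(0.595/0.098) = 1.07314
  0.066·ln(0.066/0.359) = -0.11178
  0.112·ln(0.112/0.308) = -0.11330
  0.001·ln(0.001/0.149) = -0.00500
  0.226·ln(0.226/0.086) = 0.21836
D(P‖Q) = 1.0614 nats.

1.0614 nats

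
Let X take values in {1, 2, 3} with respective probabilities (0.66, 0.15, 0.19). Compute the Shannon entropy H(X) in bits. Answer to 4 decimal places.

H(X) = −Σ p·log₂ p.
  −(0.66)·log₂(0.66) = 0.39564
  −(0.15)·log₂(0.15) = 0.41054
  −(0.19)·log₂(0.19) = 0.45523
Sum: 0.39564 + 0.41054 + 0.45523 = 1.2614 bits.

1.2614 bits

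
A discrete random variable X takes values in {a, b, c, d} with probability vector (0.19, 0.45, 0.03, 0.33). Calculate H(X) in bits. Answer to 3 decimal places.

1.653 bits

H(X) = −Σ p·log₂ p.
  −(0.19)·log₂(0.19) = 0.4552
  −(0.45)·log₂(0.45) = 0.5184
  −(0.03)·log₂(0.03) = 0.1518
  −(0.33)·log₂(0.33) = 0.5278
Sum: 0.4552 + 0.5184 + 0.1518 + 0.5278 = 1.653 bits.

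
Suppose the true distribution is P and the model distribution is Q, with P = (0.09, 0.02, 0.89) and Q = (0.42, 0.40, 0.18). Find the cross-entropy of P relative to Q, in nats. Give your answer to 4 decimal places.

1.6226 nats

H(P,Q) = −Σ p·ln q.
  −0.09·ln(0.42) = 0.07808
  −0.02·ln(0.40) = 0.01833
  −0.89·ln(0.18) = 1.52617
H(P,Q) = 1.6226 nats.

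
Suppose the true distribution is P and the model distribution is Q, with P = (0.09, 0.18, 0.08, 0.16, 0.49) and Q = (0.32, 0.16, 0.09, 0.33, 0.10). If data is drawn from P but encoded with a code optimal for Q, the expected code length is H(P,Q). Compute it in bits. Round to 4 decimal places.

H(P,Q) = −Σ p·log₂ q.
  −0.09·log₂(0.32) = 0.14795
  −0.18·log₂(0.16) = 0.47589
  −0.08·log₂(0.09) = 0.27791
  −0.16·log₂(0.33) = 0.25591
  −0.49·log₂(0.10) = 1.62774
H(P,Q) = 2.7854 bits.

2.7854 bits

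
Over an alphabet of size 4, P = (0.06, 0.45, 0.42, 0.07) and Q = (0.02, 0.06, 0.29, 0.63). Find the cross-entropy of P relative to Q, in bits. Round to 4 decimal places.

2.9619 bits

H(P,Q) = −Σ p·log₂ q.
  −0.06·log₂(0.02) = 0.33863
  −0.45·log₂(0.06) = 1.82650
  −0.42·log₂(0.29) = 0.75007
  −0.07·log₂(0.63) = 0.04666
H(P,Q) = 2.9619 bits.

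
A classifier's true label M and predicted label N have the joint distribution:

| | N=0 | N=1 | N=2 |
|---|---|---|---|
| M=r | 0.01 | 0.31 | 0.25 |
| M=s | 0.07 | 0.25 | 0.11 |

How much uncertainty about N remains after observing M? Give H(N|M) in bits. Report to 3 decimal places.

Chain rule: H(N|M) = H(M,N) − H(M).
Marginals: p(M) = (0.5700, 0.4300), p(N) = (0.0800, 0.5600, 0.3600).
H(M,N) = 2.2091 bits; H(M) = 0.9858 bits.
H(N|M) = 2.2091 − 0.9858 = 1.223 bits.

1.223 bits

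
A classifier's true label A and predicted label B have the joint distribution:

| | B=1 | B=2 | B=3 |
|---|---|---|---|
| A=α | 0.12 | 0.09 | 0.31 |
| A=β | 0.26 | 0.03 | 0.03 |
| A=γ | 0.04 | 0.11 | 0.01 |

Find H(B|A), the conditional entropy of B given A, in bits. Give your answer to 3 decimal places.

1.175 bits

Marginals: p(A) = (0.5200, 0.3200, 0.1600), p(B) = (0.4200, 0.2300, 0.3500).
H(B|A) = Σ p(A) · H(B|A=·).
  A=α: p=0.5200, H(B|A=α) = 1.3710
  A=β: p=0.3200, H(B|A=β) = 0.8837
  A=γ: p=0.1600, H(B|A=γ) = 1.1216
Weighted sum = 1.175 bits.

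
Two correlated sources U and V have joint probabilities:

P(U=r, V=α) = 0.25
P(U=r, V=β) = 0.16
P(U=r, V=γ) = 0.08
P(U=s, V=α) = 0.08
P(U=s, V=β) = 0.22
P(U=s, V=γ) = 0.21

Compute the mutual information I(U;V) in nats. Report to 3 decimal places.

0.081 nats

Marginals: p(U) = (0.4900, 0.5100), p(V) = (0.3300, 0.3800, 0.2900).
I(U;V) = Σ p(x,y)·ln[p(x,y)/(p(x)p(y))].
  (r,α): 0.25·ln(1.5461) = 0.1089
  (r,β): 0.16·ln(0.8593) = -0.0243
  (r,γ): 0.08·ln(0.5630) = -0.0460
  (s,α): 0.08·ln(0.4753) = -0.0595
  (s,β): 0.22·ln(1.1352) = 0.0279
  (s,γ): 0.21·ln(1.4199) = 0.0736
Sum = 0.081 nats.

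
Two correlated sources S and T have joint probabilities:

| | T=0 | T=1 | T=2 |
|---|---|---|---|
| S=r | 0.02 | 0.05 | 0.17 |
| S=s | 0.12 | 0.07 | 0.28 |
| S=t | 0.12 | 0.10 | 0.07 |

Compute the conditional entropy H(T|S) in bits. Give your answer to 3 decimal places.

Marginals: p(S) = (0.2400, 0.4700, 0.2900), p(T) = (0.2600, 0.2200, 0.5200).
H(T|S) = Σ p(S) · H(T|S=·).
  S=r: p=0.2400, H(T|S=r) = 1.1226
  S=s: p=0.4700, H(T|S=s) = 1.3572
  S=t: p=0.2900, H(T|S=t) = 1.5514
Weighted sum = 1.357 bits.

1.357 bits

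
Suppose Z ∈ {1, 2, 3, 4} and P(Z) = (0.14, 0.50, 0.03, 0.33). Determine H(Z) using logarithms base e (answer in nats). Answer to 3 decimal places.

H(Z) = −Σ p·ln p.
  −(0.14)·ln(0.14) = 0.2753
  −(0.50)·ln(0.50) = 0.3466
  −(0.03)·ln(0.03) = 0.1052
  −(0.33)·ln(0.33) = 0.3659
Sum: 0.2753 + 0.3466 + 0.1052 + 0.3659 = 1.093 nats.

1.093 nats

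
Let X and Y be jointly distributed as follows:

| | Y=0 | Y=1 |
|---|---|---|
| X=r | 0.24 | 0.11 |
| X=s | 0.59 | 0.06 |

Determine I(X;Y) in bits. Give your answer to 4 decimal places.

0.0547 bits

Marginals: p(X) = (0.3500, 0.6500), p(Y) = (0.8300, 0.1700).
I(X;Y) = Σ p(x,y)·log₂[p(x,y)/(p(x)p(y))].
  (r,0): 0.24·log₂(0.8262) = -0.06612
  (r,1): 0.11·log₂(1.8487) = 0.09752
  (s,0): 0.59·log₂(1.0936) = 0.07616
  (s,1): 0.06·log₂(0.5430) = -0.05286
Sum = 0.0547 bits.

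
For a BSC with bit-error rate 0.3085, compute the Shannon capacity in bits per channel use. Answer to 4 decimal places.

Binary symmetric channel: C = 1 − h₂(ε) where h₂ is the binary entropy function.
h₂(0.3085) = −0.3085·log₂0.3085 − 0.6915·log₂0.6915 = 0.8914.
C = 1 − 0.8914 = 0.1086 bits per channel use.

0.1086 bits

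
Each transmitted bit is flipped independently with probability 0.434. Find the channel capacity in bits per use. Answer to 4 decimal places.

Binary symmetric channel: C = 1 − h₂(ε) where h₂ is the binary entropy function.
h₂(0.434) = −0.434·log₂0.434 − 0.566·log₂0.566 = 0.9874.
C = 1 − 0.9874 = 0.0126 bits per channel use.

0.0126 bits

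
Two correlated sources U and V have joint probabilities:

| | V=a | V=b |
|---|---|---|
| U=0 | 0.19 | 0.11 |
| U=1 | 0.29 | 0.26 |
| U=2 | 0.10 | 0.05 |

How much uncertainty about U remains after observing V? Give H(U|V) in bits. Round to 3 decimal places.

1.396 bits

Marginals: p(U) = (0.3000, 0.5500, 0.1500), p(V) = (0.5800, 0.4200).
H(U|V) = Σ p(V) · H(U|V=·).
  V=a: p=0.5800, H(U|V=a) = 1.4647
  V=b: p=0.4200, H(U|V=b) = 1.3001
Weighted sum = 1.396 bits.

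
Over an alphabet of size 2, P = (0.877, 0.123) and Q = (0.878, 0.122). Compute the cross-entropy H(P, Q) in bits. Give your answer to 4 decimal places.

H(P,Q) = −Σ p·log₂ q.
  −0.877·log₂(0.878) = 0.16462
  −0.123·log₂(0.122) = 0.37331
H(P,Q) = 0.5379 bits.

0.5379 bits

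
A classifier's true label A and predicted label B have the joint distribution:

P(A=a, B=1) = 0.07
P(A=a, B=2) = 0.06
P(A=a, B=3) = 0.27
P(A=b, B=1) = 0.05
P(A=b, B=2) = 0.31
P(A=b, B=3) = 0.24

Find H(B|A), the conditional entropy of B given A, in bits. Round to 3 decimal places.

1.285 bits

Chain rule: H(B|A) = H(A,B) − H(A).
Marginals: p(A) = (0.4000, 0.6000), p(B) = (0.1200, 0.3700, 0.5100).
H(A,B) = 2.2561 bits; H(A) = 0.9710 bits.
H(B|A) = 2.2561 − 0.9710 = 1.285 bits.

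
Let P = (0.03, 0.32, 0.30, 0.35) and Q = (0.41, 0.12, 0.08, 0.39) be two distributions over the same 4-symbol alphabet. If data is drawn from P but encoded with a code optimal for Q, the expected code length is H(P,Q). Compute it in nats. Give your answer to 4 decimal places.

H(P,Q) = −Σ p·ln q.
  −0.03·ln(0.41) = 0.02675
  −0.32·ln(0.12) = 0.67848
  −0.30·ln(0.08) = 0.75772
  −0.35·ln(0.39) = 0.32956
H(P,Q) = 1.7925 nats.

1.7925 nats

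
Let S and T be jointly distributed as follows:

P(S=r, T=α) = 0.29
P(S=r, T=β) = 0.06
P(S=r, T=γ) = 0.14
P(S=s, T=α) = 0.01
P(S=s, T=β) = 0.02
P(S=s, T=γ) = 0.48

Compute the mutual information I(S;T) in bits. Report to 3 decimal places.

Marginals: p(S) = (0.4900, 0.5100), p(T) = (0.3000, 0.0800, 0.6200).
I(S;T) = Σ p(x,y)·log₂[p(x,y)/(p(x)p(y))].
  (r,α): 0.29·log₂(1.9728) = 0.2843
  (r,β): 0.06·log₂(1.5306) = 0.0368
  (r,γ): 0.14·log₂(0.4608) = -0.1565
  (s,α): 0.01·log₂(0.0654) = -0.0394
  (s,β): 0.02·log₂(0.4902) = -0.0206
  (s,γ): 0.48·log₂(1.5180) = 0.2891
Sum = 0.394 bits.

0.394 bits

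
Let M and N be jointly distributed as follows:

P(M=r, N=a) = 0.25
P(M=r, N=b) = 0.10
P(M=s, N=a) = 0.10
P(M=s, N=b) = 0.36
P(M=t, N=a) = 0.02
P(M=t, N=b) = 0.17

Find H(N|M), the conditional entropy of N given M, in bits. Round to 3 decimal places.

0.742 bits

Marginals: p(M) = (0.3500, 0.4600, 0.1900), p(N) = (0.3700, 0.6300).
H(N|M) = Σ p(M) · H(N|M=·).
  M=r: p=0.3500, H(N|M=r) = 0.8631
  M=s: p=0.4600, H(N|M=s) = 0.7554
  M=t: p=0.1900, H(N|M=t) = 0.4855
Weighted sum = 0.742 bits.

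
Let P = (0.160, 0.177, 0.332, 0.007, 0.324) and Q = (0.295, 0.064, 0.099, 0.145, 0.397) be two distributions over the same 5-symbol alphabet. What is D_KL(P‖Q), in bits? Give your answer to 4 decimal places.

D(P‖Q) = Σ p·log₂(p/q).
  0.160·log₂(0.160/0.295) = -0.14122
  0.177·log₂(0.177/0.064) = 0.25977
  0.332·log₂(0.332/0.099) = 0.57957
  0.007·log₂(0.007/0.145) = -0.03061
  0.324·log₂(0.324/0.397) = -0.09498
D(P‖Q) = 0.5725 bits.

0.5725 bits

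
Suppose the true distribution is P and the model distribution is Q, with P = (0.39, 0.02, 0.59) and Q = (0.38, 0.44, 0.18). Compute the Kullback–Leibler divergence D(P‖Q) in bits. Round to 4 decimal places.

0.9359 bits

D(P‖Q) = Σ p·log₂(p/q).
  0.39·log₂(0.39/0.38) = 0.01462
  0.02·log₂(0.02/0.44) = -0.08919
  0.59·log₂(0.59/0.18) = 1.01050
D(P‖Q) = 0.9359 bits.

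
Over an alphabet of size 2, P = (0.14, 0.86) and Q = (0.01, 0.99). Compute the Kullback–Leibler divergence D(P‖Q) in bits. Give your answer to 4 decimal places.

D(P‖Q) = Σ p·log₂(p/q).
  0.14·log₂(0.14/0.01) = 0.53303
  0.86·log₂(0.86/0.99) = -0.17466
D(P‖Q) = 0.3584 bits.

0.3584 bits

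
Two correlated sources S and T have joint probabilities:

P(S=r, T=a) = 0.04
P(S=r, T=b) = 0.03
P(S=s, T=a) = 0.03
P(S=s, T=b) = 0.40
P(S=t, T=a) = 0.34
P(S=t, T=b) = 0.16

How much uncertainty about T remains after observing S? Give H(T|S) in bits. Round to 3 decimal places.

Chain rule: H(T|S) = H(S,T) − H(S).
Marginals: p(S) = (0.0700, 0.4300, 0.5000), p(T) = (0.4100, 0.5900).
H(S,T) = 1.9702 bits; H(S) = 1.2921 bits.
H(T|S) = 1.9702 − 1.2921 = 0.678 bits.

0.678 bits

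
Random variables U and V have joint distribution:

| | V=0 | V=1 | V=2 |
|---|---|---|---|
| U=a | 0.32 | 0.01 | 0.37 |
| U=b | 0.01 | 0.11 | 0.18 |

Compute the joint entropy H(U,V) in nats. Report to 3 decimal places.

1.376 nats

H(U,V) = −Σ p(x,y)·ln p(x,y) over all 6 cells.
  cell (a,0): −0.32·ln0.32 = 0.3646
  cell (a,1): −0.01·ln0.01 = 0.0461
  cell (a,2): −0.37·ln0.37 = 0.3679
  cell (b,0): −0.01·ln0.01 = 0.0461
  cell (b,1): −0.11·ln0.11 = 0.2428
  cell (b,2): −0.18·ln0.18 = 0.3087
Sum = 1.376 nats.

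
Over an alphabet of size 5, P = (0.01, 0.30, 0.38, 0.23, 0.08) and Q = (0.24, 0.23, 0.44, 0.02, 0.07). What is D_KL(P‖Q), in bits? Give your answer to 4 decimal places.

0.8146 bits

D(P‖Q) = Σ p·log₂(p/q).
  0.01·log₂(0.01/0.24) = -0.04585
  0.30·log₂(0.30/0.23) = 0.11500
  0.38·log₂(0.38/0.44) = -0.08037
  0.23·log₂(0.23/0.02) = 0.81042
  0.08·log₂(0.08/0.07) = 0.01541
D(P‖Q) = 0.8146 bits.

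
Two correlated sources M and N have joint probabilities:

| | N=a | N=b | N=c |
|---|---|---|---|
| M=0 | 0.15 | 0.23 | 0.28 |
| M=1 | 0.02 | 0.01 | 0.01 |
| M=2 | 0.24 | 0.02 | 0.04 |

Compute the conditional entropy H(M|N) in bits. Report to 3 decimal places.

0.890 bits

Marginals: p(M) = (0.6600, 0.0400, 0.3000), p(N) = (0.4100, 0.2600, 0.3300).
H(M|N) = Σ p(N) · H(M|N=·).
  N=a: p=0.4100, H(M|N=a) = 1.1955
  N=b: p=0.2600, H(M|N=b) = 0.6219
  N=c: p=0.3300, H(M|N=c) = 0.7230
Weighted sum = 0.890 bits.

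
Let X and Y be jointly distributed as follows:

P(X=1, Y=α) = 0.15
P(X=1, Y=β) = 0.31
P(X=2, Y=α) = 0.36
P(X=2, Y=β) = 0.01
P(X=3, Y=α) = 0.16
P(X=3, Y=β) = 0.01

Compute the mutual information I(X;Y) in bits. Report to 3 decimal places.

Marginals: p(X) = (0.4600, 0.3700, 0.1700), p(Y) = (0.6700, 0.3300).
I(X;Y) = Σ p(x,y)·log₂[p(x,y)/(p(x)p(y))].
  (1,α): 0.15·log₂(0.4867) = -0.1558
  (1,β): 0.31·log₂(2.0422) = 0.3193
  (2,α): 0.36·log₂(1.4522) = 0.1938
  (2,β): 0.01·log₂(0.0819) = -0.0361
  (3,α): 0.16·log₂(1.4047) = 0.0784
  (3,β): 0.01·log₂(0.1783) = -0.0249
Sum = 0.375 bits.

0.375 bits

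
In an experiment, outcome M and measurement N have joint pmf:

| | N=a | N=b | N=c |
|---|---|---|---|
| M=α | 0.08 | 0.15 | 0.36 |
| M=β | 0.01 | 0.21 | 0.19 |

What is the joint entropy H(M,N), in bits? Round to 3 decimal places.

2.227 bits

H(M,N) = −Σ p(x,y)·log₂ p(x,y) over all 6 cells.
  cell (α,a): −0.08·log₂0.08 = 0.2915
  cell (α,b): −0.15·log₂0.15 = 0.4105
  cell (α,c): −0.36·log₂0.36 = 0.5306
  cell (β,a): −0.01·log₂0.01 = 0.0664
  cell (β,b): −0.21·log₂0.21 = 0.4728
  cell (β,c): −0.19·log₂0.19 = 0.4552
Sum = 2.227 bits.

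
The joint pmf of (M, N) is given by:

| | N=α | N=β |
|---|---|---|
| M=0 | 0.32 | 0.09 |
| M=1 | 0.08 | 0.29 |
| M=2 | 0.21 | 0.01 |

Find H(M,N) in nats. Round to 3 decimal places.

H(M,N) = −Σ p(x,y)·ln p(x,y) over all 6 cells.
  cell (0,α): −0.32·ln0.32 = 0.3646
  cell (0,β): −0.09·ln0.09 = 0.2167
  cell (1,α): −0.08·ln0.08 = 0.2021
  cell (1,β): −0.29·ln0.29 = 0.3590
  cell (2,α): −0.21·ln0.21 = 0.3277
  cell (2,β): −0.01·ln0.01 = 0.0461
Sum = 1.516 nats.

1.516 nats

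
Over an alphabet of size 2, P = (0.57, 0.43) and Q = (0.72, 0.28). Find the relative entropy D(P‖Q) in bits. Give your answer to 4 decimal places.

0.0740 bits

D(P‖Q) = Σ p·log₂(p/q).
  0.57·log₂(0.57/0.72) = -0.19211
  0.43·log₂(0.43/0.28) = 0.26613
D(P‖Q) = 0.0740 bits.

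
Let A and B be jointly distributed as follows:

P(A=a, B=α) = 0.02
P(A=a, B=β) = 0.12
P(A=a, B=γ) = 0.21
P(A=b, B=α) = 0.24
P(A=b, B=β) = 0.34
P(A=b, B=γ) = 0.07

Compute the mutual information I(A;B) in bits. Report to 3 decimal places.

Marginals: p(A) = (0.3500, 0.6500), p(B) = (0.2600, 0.4600, 0.2800).
I(A;B) = Σ p(x,y)·log₂[p(x,y)/(p(x)p(y))].
  (a,α): 0.02·log₂(0.2198) = -0.0437
  (a,β): 0.12·log₂(0.7453) = -0.0509
  (a,γ): 0.21·log₂(2.1429) = 0.2309
  (b,α): 0.24·log₂(1.4201) = 0.1214
  (b,β): 0.34·log₂(1.1371) = 0.0630
  (b,γ): 0.07·log₂(0.3846) = -0.0965
Sum = 0.224 bits.

0.224 bits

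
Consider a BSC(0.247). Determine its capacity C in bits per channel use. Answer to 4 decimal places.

Binary symmetric channel: C = 1 − h₂(ε) where h₂ is the binary entropy function.
h₂(0.247) = −0.247·log₂0.247 − 0.753·log₂0.753 = 0.8065.
C = 1 − 0.8065 = 0.1935 bits per channel use.

0.1935 bits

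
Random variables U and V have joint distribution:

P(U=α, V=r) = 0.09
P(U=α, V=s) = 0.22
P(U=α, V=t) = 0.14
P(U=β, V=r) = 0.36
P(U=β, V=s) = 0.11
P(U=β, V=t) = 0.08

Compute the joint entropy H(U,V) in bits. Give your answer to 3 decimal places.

2.363 bits

H(U,V) = −Σ p(x,y)·log₂ p(x,y) over all 6 cells.
  cell (α,r): −0.09·log₂0.09 = 0.3127
  cell (α,s): −0.22·log₂0.22 = 0.4806
  cell (α,t): −0.14·log₂0.14 = 0.3971
  cell (β,r): −0.36·log₂0.36 = 0.5306
  cell (β,s): −0.11·log₂0.11 = 0.3503
  cell (β,t): −0.08·log₂0.08 = 0.2915
Sum = 2.363 bits.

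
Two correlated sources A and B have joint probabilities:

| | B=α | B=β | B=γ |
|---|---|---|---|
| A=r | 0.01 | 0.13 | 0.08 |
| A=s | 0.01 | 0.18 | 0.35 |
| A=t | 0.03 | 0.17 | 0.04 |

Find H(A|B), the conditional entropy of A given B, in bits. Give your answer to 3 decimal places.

1.318 bits

Chain rule: H(A|B) = H(A,B) − H(B).
Marginals: p(A) = (0.2200, 0.5400, 0.2400), p(B) = (0.0500, 0.4800, 0.4700).
H(A,B) = 2.5545 bits; H(B) = 1.2363 bits.
H(A|B) = 2.5545 − 1.2363 = 1.318 bits.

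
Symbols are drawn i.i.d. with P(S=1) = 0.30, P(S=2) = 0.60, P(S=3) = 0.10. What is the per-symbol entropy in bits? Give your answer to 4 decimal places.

1.2955 bits

H(S) = −Σ p·log₂ p.
  −(0.30)·log₂(0.30) = 0.52109
  −(0.60)·log₂(0.60) = 0.44218
  −(0.10)·log₂(0.10) = 0.33219
Sum: 0.52109 + 0.44218 + 0.33219 = 1.2955 bits.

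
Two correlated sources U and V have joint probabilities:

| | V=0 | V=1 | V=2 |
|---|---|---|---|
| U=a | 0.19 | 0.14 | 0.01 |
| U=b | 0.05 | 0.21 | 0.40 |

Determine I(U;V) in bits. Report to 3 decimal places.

0.340 bits

Marginals: p(U) = (0.3400, 0.6600), p(V) = (0.2400, 0.3500, 0.4100).
I(U;V) = Σ p(x,y)·log₂[p(x,y)/(p(x)p(y))].
  (a,0): 0.19·log₂(2.3284) = 0.2317
  (a,1): 0.14·log₂(1.1765) = 0.0328
  (a,2): 0.01·log₂(0.0717) = -0.0380
  (b,0): 0.05·log₂(0.3157) = -0.0832
  (b,1): 0.21·log₂(0.9091) = -0.0289
  (b,2): 0.40·log₂(1.4782) = 0.2255
Sum = 0.340 bits.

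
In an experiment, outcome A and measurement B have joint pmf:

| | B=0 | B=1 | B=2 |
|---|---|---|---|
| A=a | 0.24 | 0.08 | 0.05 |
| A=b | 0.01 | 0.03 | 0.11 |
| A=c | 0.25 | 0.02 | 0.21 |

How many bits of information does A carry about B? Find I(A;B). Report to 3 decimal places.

Marginals: p(A) = (0.3700, 0.1500, 0.4800), p(B) = (0.5000, 0.1300, 0.3700).
I(A;B) = H(A) + H(B) − H(A,B).
H(A) = 1.4495, H(B) = 1.4134, H(A,B) = 2.6559.
I(A;B) = 1.4495 + 1.4134 − 2.6559 = 0.207 bits.

0.207 bits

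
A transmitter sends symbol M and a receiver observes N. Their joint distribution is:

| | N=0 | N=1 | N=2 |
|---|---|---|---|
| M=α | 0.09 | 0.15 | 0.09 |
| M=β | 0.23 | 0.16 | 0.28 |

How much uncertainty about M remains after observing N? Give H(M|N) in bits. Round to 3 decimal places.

0.880 bits

Chain rule: H(M|N) = H(M,N) − H(N).
Marginals: p(M) = (0.3300, 0.6700), p(N) = (0.3200, 0.3100, 0.3700).
H(M,N) = 2.4608 bits; H(N) = 1.5806 bits.
H(M|N) = 2.4608 − 1.5806 = 0.880 bits.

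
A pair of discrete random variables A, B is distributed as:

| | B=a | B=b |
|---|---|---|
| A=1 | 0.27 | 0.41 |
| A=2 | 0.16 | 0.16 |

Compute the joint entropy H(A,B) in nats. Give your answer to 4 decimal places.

1.3055 nats

H(A,B) = −Σ p(x,y)·ln p(x,y) over all 4 cells.
  cell (1,a): −0.27·ln0.27 = 0.35352
  cell (1,b): −0.41·ln0.41 = 0.36556
  cell (2,a): −0.16·ln0.16 = 0.29321
  cell (2,b): −0.16·ln0.16 = 0.29321
Sum = 1.3055 nats.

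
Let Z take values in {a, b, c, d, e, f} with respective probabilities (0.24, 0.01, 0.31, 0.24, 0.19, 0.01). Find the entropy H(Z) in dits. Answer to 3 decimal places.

H(Z) = −Σ p·log₁₀ p.
  −(0.24)·log₁₀(0.24) = 0.1487
  −(0.01)·log₁₀(0.01) = 0.0200
  −(0.31)·log₁₀(0.31) = 0.1577
  −(0.24)·log₁₀(0.24) = 0.1487
  −(0.19)·log₁₀(0.19) = 0.1370
  −(0.01)·log₁₀(0.01) = 0.0200
Sum: 0.1487 + 0.0200 + 0.1577 + 0.1487 + 0.1370 + 0.0200 = 0.632 dits.

0.632 dits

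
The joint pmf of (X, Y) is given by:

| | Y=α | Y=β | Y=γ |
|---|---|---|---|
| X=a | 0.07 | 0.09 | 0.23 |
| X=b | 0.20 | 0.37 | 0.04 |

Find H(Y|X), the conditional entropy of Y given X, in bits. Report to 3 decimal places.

1.285 bits

Chain rule: H(Y|X) = H(X,Y) − H(X).
Marginals: p(X) = (0.3900, 0.6100), p(Y) = (0.2700, 0.4600, 0.2700).
H(X,Y) = 2.2497 bits; H(X) = 0.9648 bits.
H(Y|X) = 2.2497 − 0.9648 = 1.285 bits.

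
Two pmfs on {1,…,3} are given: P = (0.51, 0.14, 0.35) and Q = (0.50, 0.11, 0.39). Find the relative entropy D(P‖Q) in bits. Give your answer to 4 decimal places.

D(P‖Q) = Σ p·log₂(p/q).
  0.51·log₂(0.51/0.50) = 0.01457
  0.14·log₂(0.14/0.11) = 0.04871
  0.35·log₂(0.35/0.39) = -0.05464
D(P‖Q) = 0.0086 bits.

0.0086 bits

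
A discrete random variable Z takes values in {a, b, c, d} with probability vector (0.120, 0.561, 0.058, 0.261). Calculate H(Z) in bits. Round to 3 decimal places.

1.579 bits

H(Z) = −Σ p·log₂ p.
  −(0.120)·log₂(0.120) = 0.3671
  −(0.561)·log₂(0.561) = 0.4678
  −(0.058)·log₂(0.058) = 0.2383
  −(0.261)·log₂(0.261) = 0.5058
Sum: 0.3671 + 0.4678 + 0.2383 + 0.5058 = 1.579 bits.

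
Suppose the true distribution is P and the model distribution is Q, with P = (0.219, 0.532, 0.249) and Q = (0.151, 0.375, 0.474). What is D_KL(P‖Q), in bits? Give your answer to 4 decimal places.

D(P‖Q) = Σ p·log₂(p/q).
  0.219·log₂(0.219/0.151) = 0.11747
  0.532·log₂(0.532/0.375) = 0.26841
  0.249·log₂(0.249/0.474) = -0.23126
D(P‖Q) = 0.1546 bits.

0.1546 bits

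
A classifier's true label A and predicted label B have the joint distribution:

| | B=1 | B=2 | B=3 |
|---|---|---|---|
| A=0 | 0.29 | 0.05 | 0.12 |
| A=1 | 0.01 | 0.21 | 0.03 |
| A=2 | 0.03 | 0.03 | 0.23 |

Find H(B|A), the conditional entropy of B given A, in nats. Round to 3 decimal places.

0.728 nats

Marginals: p(A) = (0.4600, 0.2500, 0.2900), p(B) = (0.3300, 0.2900, 0.3800).
H(B|A) = Σ p(A) · H(B|A=·).
  A=0: p=0.4600, H(B|A=0) = 0.8826
  A=1: p=0.2500, H(B|A=1) = 0.5296
  A=2: p=0.2900, H(B|A=2) = 0.6532
Weighted sum = 0.728 nats.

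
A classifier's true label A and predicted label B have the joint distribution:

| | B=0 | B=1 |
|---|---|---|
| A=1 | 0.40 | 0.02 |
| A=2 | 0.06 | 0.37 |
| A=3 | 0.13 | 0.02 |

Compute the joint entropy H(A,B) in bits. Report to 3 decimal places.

H(A,B) = −Σ p(x,y)·log₂ p(x,y) over all 6 cells.
  cell (1,0): −0.40·log₂0.40 = 0.5288
  cell (1,1): −0.02·log₂0.02 = 0.1129
  cell (2,0): −0.06·log₂0.06 = 0.2435
  cell (2,1): −0.37·log₂0.37 = 0.5307
  cell (3,0): −0.13·log₂0.13 = 0.3826
  cell (3,1): −0.02·log₂0.02 = 0.1129
Sum = 1.911 bits.

1.911 bits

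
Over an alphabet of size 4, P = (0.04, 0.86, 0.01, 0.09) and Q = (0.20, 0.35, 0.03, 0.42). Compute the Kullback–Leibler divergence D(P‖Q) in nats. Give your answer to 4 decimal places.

D(P‖Q) = Σ p·ln(p/q).
  0.04·ln(0.04/0.20) = -0.06438
  0.86·ln(0.86/0.35) = 0.77314
  0.01·ln(0.01/0.03) = -0.01099
  0.09·ln(0.09/0.42) = -0.13864
D(P‖Q) = 0.5591 nats.

0.5591 nats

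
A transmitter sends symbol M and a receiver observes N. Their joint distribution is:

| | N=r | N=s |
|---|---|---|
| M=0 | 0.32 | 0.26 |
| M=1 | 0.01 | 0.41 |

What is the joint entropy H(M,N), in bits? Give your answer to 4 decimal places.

H(M,N) = −Σ p(x,y)·log₂ p(x,y) over all 4 cells.
  cell (0,r): −0.32·log₂0.32 = 0.52603
  cell (0,s): −0.26·log₂0.26 = 0.50529
  cell (1,r): −0.01·log₂0.01 = 0.06644
  cell (1,s): −0.41·log₂0.41 = 0.52738
Sum = 1.6251 bits.

1.6251 bits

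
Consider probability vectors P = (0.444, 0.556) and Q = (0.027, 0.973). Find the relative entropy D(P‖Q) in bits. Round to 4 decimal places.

1.3447 bits

D(P‖Q) = Σ p·log₂(p/q).
  0.444·log₂(0.444/0.027) = 1.79355
  0.556·log₂(0.556/0.973) = -0.44889
D(P‖Q) = 1.3447 bits.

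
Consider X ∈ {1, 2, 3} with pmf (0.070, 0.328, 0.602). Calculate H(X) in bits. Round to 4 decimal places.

H(X) = −Σ p·log₂ p.
  −(0.070)·log₂(0.070) = 0.26856
  −(0.328)·log₂(0.328) = 0.52750
  −(0.602)·log₂(0.602) = 0.44076
Sum: 0.26856 + 0.52750 + 0.44076 = 1.2368 bits.

1.2368 bits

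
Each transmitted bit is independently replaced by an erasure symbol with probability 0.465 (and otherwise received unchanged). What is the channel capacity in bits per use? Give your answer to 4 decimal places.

0.5350 bits

Binary erasure channel: capacity C = 1 − ε.
C = 1 − 0.465 = 0.5350 bits per channel use.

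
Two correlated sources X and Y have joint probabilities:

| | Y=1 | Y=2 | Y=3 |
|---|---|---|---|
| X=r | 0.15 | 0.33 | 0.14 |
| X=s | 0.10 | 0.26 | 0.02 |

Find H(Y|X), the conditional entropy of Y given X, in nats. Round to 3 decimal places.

0.920 nats

Chain rule: H(Y|X) = H(X,Y) − H(X).
Marginals: p(X) = (0.6200, 0.3800), p(Y) = (0.2500, 0.5900, 0.1600).
H(X,Y) = 1.5844 nats; H(X) = 0.6641 nats.
H(Y|X) = 1.5844 − 0.6641 = 0.920 nats.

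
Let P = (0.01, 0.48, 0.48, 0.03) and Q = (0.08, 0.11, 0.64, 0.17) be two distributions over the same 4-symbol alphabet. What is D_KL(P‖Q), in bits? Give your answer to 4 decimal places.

0.7160 bits

D(P‖Q) = Σ p·log₂(p/q).
  0.01·log₂(0.01/0.08) = -0.03000
  0.48·log₂(0.48/0.11) = 1.02025
  0.48·log₂(0.48/0.64) = -0.19922
  0.03·log₂(0.03/0.17) = -0.07508
D(P‖Q) = 0.7160 bits.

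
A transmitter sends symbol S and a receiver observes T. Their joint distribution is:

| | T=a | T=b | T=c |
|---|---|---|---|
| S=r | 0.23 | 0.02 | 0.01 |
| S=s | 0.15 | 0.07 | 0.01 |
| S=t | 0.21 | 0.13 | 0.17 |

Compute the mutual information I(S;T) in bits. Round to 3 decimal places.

0.171 bits

Marginals: p(S) = (0.2600, 0.2300, 0.5100), p(T) = (0.5900, 0.2200, 0.1900).
I(S;T) = Σ p(x,y)·log₂[p(x,y)/(p(x)p(y))].
  (r,a): 0.23·log₂(1.4993) = 0.1344
  (r,b): 0.02·log₂(0.3497) = -0.0303
  (r,c): 0.01·log₂(0.2024) = -0.0230
  (s,a): 0.15·log₂(1.1054) = 0.0217
  (s,b): 0.07·log₂(1.3834) = 0.0328
  (s,c): 0.01·log₂(0.2288) = -0.0213
  (t,a): 0.21·log₂(0.6979) = -0.1090
  (t,b): 0.13·log₂(1.1586) = 0.0276
  (t,c): 0.17·log₂(1.7544) = 0.1379
Sum = 0.171 bits.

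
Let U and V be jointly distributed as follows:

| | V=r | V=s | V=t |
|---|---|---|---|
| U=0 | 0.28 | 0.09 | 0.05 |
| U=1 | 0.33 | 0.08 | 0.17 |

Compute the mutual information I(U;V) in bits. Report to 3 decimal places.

0.035 bits

Marginals: p(U) = (0.4200, 0.5800), p(V) = (0.6100, 0.1700, 0.2200).
I(U;V) = Σ p(x,y)·log₂[p(x,y)/(p(x)p(y))].
  (0,r): 0.28·log₂(1.0929) = 0.0359
  (0,s): 0.09·log₂(1.2605) = 0.0301
  (0,t): 0.05·log₂(0.5411) = -0.0443
  (1,r): 0.33·log₂(0.9327) = -0.0332
  (1,s): 0.08·log₂(0.8114) = -0.0241
  (1,t): 0.17·log₂(1.3323) = 0.0704
Sum = 0.035 bits.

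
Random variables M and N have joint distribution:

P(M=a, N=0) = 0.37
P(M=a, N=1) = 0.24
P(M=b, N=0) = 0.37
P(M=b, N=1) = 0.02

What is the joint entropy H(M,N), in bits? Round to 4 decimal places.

H(M,N) = −Σ p(x,y)·log₂ p(x,y) over all 4 cells.
  cell (a,0): −0.37·log₂0.37 = 0.53073
  cell (a,1): −0.24·log₂0.24 = 0.49413
  cell (b,0): −0.37·log₂0.37 = 0.53073
  cell (b,1): −0.02·log₂0.02 = 0.11288
Sum = 1.6685 bits.

1.6685 bits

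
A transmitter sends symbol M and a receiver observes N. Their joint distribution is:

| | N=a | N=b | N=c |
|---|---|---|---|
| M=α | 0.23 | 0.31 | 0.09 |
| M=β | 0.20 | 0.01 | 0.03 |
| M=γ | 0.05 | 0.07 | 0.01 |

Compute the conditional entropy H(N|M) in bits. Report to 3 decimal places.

Chain rule: H(N|M) = H(M,N) − H(M).
Marginals: p(M) = (0.6300, 0.2400, 0.1300), p(N) = (0.4800, 0.3900, 0.1300).
H(M,N) = 2.5578 bits; H(M) = 1.2967 bits.
H(N|M) = 2.5578 − 1.2967 = 1.261 bits.

1.261 bits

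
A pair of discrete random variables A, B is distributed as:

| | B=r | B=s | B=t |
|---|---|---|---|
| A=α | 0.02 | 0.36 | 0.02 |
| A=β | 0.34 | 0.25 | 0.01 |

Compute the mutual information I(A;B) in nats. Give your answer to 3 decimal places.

0.164 nats

Marginals: p(A) = (0.4000, 0.6000), p(B) = (0.3600, 0.6100, 0.0300).
I(A;B) = H(A) + H(B) − H(A,B).
H(A) = 0.6730, H(B) = 0.7745, H(A,B) = 1.2837.
I(A;B) = 0.6730 + 0.7745 − 1.2837 = 0.164 nats.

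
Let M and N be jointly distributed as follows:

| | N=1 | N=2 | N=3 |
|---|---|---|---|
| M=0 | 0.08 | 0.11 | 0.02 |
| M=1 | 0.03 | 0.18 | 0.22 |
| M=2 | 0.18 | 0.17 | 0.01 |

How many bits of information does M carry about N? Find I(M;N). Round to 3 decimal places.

Marginals: p(M) = (0.2100, 0.4300, 0.3600), p(N) = (0.2900, 0.4600, 0.2500).
I(M;N) = Σ p(x,y)·log₂[p(x,y)/(p(x)p(y))].
  (0,1): 0.08·log₂(1.3136) = 0.0315
  (0,2): 0.11·log₂(1.1387) = 0.0206
  (0,3): 0.02·log₂(0.3810) = -0.0278
  (1,1): 0.03·log₂(0.2406) = -0.0617
  (1,2): 0.18·log₂(0.9100) = -0.0245
  (1,3): 0.22·log₂(2.0465) = 0.2273
  (2,1): 0.18·log₂(1.7241) = 0.1415
  (2,2): 0.17·log₂(1.0266) = 0.0064
  (2,3): 0.01·log₂(0.1111) = -0.0317
Sum = 0.282 bits.

0.282 bits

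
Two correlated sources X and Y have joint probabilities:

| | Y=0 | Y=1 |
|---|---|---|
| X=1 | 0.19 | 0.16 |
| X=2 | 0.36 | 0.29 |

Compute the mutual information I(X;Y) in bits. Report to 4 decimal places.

Marginals: p(X) = (0.3500, 0.6500), p(Y) = (0.5500, 0.4500).
I(X;Y) = H(X) + H(Y) − H(X,Y).
H(X) = 0.9341, H(Y) = 0.9928, H(X,Y) = 1.9268.
I(X;Y) = 0.9341 + 0.9928 − 1.9268 = 0.0001 bits.

0.0001 bits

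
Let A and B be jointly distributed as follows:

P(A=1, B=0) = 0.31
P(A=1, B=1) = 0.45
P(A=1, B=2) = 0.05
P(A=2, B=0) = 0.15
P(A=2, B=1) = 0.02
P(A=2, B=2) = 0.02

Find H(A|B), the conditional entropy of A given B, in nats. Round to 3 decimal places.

0.415 nats

Chain rule: H(A|B) = H(A,B) − H(B).
Marginals: p(A) = (0.8100, 0.1900), p(B) = (0.4600, 0.4700, 0.0700).
H(A,B) = 1.3132 nats; H(B) = 0.8982 nats.
H(A|B) = 1.3132 − 0.8982 = 0.415 nats.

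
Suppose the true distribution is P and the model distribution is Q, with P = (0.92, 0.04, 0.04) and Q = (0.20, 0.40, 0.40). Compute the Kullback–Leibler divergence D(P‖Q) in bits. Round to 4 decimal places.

D(P‖Q) = Σ p·log₂(p/q).
  0.92·log₂(0.92/0.20) = 2.02550
  0.04·log₂(0.04/0.40) = -0.13288
  0.04·log₂(0.04/0.40) = -0.13288
D(P‖Q) = 1.7597 bits.

1.7597 bits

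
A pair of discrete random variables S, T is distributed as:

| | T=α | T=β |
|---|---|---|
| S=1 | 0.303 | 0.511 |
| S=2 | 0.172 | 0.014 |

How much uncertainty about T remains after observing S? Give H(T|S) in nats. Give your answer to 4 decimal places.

0.5870 nats

Chain rule: H(T|S) = H(S,T) − H(S).
Marginals: p(S) = (0.8140, 0.1860), p(T) = (0.4750, 0.5250).
H(S,T) = 1.0674 nats; H(S) = 0.4804 nats.
H(T|S) = 1.0674 − 0.4804 = 0.5870 nats.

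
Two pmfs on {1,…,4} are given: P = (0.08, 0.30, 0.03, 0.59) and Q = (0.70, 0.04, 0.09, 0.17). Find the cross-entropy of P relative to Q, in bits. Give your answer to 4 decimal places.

H(P,Q) = −Σ p·log₂ q.
  −0.08·log₂(0.70) = 0.04117
  −0.30·log₂(0.04) = 1.39316
  −0.03·log₂(0.09) = 0.10422
  −0.59·log₂(0.17) = 1.50827
H(P,Q) = 3.0468 bits.

3.0468 bits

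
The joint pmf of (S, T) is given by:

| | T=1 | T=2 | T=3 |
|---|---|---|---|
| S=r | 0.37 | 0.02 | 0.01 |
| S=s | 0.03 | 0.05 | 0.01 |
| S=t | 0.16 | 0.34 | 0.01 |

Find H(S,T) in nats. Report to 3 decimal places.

H(S,T) = −Σ p(x,y)·ln p(x,y) over all 9 cells.
  cell (r,1): −0.37·ln0.37 = 0.3679
  cell (r,2): −0.02·ln0.02 = 0.0782
  cell (r,3): −0.01·ln0.01 = 0.0461
  cell (s,1): −0.03·ln0.03 = 0.1052
  cell (s,2): −0.05·ln0.05 = 0.1498
  cell (s,3): −0.01·ln0.01 = 0.0461
  cell (t,1): −0.16·ln0.16 = 0.2932
  cell (t,2): −0.34·ln0.34 = 0.3668
  cell (t,3): −0.01·ln0.01 = 0.0461
Sum = 1.499 nats.

1.499 nats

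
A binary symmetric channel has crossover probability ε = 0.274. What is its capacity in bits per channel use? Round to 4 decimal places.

Binary symmetric channel: C = 1 − h₂(ε) where h₂ is the binary entropy function.
h₂(0.274) = −0.274·log₂0.274 − 0.726·log₂0.726 = 0.8471.
C = 1 − 0.8471 = 0.1529 bits per channel use.

0.1529 bits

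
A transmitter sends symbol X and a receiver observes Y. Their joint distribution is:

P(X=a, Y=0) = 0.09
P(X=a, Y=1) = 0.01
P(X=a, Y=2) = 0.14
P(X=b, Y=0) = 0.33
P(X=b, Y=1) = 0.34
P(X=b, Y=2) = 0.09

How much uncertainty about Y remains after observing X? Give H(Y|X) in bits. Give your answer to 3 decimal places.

1.351 bits

Chain rule: H(Y|X) = H(X,Y) − H(X).
Marginals: p(X) = (0.2400, 0.7600), p(Y) = (0.4200, 0.3500, 0.2300).
H(X,Y) = 2.1459 bits; H(X) = 0.7950 bits.
H(Y|X) = 2.1459 − 0.7950 = 1.351 bits.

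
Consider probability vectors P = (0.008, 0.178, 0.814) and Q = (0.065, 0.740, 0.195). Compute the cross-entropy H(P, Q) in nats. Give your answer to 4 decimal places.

1.4062 nats

H(P,Q) = −Σ p·ln q.
  −0.008·ln(0.065) = 0.02187
  −0.178·ln(0.740) = 0.05360
  −0.814·ln(0.195) = 1.33069
H(P,Q) = 1.4062 nats.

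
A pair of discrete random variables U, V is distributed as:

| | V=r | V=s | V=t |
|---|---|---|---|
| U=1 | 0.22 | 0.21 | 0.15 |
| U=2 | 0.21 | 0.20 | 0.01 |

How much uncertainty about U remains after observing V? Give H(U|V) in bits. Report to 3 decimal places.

0.894 bits

Chain rule: H(U|V) = H(U,V) − H(V).
Marginals: p(U) = (0.5800, 0.4200), p(V) = (0.4300, 0.4100, 0.1600).
H(U,V) = 2.3676 bits; H(V) = 1.4740 bits.
H(U|V) = 2.3676 − 1.4740 = 0.894 bits.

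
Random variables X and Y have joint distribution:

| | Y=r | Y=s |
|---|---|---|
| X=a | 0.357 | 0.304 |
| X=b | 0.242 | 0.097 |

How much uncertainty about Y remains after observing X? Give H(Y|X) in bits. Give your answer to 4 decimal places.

Chain rule: H(Y|X) = H(X,Y) − H(X).
Marginals: p(X) = (0.6610, 0.3390), p(Y) = (0.5990, 0.4010).
H(X,Y) = 1.8746 bits; H(X) = 0.9239 bits.
H(Y|X) = 1.8746 − 0.9239 = 0.9507 bits.

0.9507 bits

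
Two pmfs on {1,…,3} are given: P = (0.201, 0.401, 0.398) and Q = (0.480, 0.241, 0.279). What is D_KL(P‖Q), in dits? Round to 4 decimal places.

D(P‖Q) = Σ p·log₁₀(p/q).
  0.201·log₁₀(0.201/0.480) = -0.07599
  0.401·log₁₀(0.401/0.241) = 0.08867
  0.398·log₁₀(0.398/0.279) = 0.06140
D(P‖Q) = 0.0741 dits.

0.0741 dits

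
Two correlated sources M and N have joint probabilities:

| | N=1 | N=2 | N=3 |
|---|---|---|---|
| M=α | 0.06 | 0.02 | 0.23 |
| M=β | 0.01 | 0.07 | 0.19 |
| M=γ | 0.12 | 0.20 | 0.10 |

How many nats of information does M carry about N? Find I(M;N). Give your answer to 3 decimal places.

Marginals: p(M) = (0.3100, 0.2700, 0.4200), p(N) = (0.1900, 0.2900, 0.5200).
I(M;N) = Σ p(x,y)·ln[p(x,y)/(p(x)p(y))].
  (α,1): 0.06·ln(1.0187) = 0.0011
  (α,2): 0.02·ln(0.2225) = -0.0301
  (α,3): 0.23·ln(1.4268) = 0.0817
  (β,1): 0.01·ln(0.1949) = -0.0164
  (β,2): 0.07·ln(0.8940) = -0.0078
  (β,3): 0.19·ln(1.3533) = 0.0575
  (γ,1): 0.12·ln(1.5038) = 0.0490
  (γ,2): 0.20·ln(1.6420) = 0.0992
  (γ,3): 0.10·ln(0.4579) = -0.0781
Sum = 0.156 nats.

0.156 nats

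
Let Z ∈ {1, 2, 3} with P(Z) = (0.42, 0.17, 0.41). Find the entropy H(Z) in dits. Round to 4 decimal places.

0.4478 dits

H(Z) = −Σ p·log₁₀ p.
  −(0.42)·log₁₀(0.42) = 0.15824
  −(0.17)·log₁₀(0.17) = 0.13082
  −(0.41)·log₁₀(0.41) = 0.15876
Sum: 0.15824 + 0.13082 + 0.15876 = 0.4478 dits.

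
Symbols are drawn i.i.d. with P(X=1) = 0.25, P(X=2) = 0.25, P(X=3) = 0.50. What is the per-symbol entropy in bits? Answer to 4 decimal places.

H(X) = −Σ p·log₂ p.
  −(0.25)·log₂(0.25) = 0.50000
  −(0.25)·log₂(0.25) = 0.50000
  −(0.50)·log₂(0.50) = 0.50000
Sum: 0.50000 + 0.50000 + 0.50000 = 1.5000 bits.

1.5000 bits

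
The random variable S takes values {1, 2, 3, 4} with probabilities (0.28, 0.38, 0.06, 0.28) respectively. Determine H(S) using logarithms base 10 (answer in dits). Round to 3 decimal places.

H(S) = −Σ p·log₁₀ p.
  −(0.28)·log₁₀(0.28) = 0.1548
  −(0.38)·log₁₀(0.38) = 0.1597
  −(0.06)·log₁₀(0.06) = 0.0733
  −(0.28)·log₁₀(0.28) = 0.1548
Sum: 0.1548 + 0.1597 + 0.0733 + 0.1548 = 0.543 dits.

0.543 dits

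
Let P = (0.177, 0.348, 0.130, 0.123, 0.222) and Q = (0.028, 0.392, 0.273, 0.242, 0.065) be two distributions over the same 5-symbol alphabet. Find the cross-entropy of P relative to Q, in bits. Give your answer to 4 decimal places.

2.7539 bits

H(P,Q) = −Σ p·log₂ q.
  −0.177·log₂(0.028) = 0.91304
  −0.348·log₂(0.392) = 0.47017
  −0.130·log₂(0.273) = 0.24349
  −0.123·log₂(0.242) = 0.25177
  −0.222·log₂(0.065) = 0.87544
H(P,Q) = 2.7539 bits.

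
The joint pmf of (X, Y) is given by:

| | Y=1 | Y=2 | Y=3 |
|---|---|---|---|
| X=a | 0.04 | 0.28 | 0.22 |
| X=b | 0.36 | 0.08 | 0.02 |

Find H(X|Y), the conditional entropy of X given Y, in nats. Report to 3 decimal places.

0.390 nats

Marginals: p(X) = (0.5400, 0.4600), p(Y) = (0.4000, 0.3600, 0.2400).
H(X|Y) = Σ p(Y) · H(X|Y=·).
  Y=1: p=0.4000, H(X|Y=1) = 0.3251
  Y=2: p=0.3600, H(X|Y=2) = 0.5297
  Y=3: p=0.2400, H(X|Y=3) = 0.2868
Weighted sum = 0.390 nats.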